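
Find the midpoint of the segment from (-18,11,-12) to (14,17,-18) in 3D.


Mx = (-18+14)/2 = -2.0000
My = (11+17)/2 = 14.0000
Mz = (-12- 18)/2 = -15.0000

M = (-2.0000, 14.0000, -15.0000)


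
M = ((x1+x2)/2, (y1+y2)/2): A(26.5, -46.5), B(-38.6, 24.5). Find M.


Mx = (26.5 - 38.6)/2 = -12.1/2 = -6.0500
My = (-46.5 + 24.5)/2 = -22.0/2 = -11.0000

(-6.0500, -11.0000)


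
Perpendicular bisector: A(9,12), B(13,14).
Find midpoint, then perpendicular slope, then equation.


Midpoint = (11, 13)
Slope of AB = dy/dx = 2/4 = 0.5000
Perp slope = -dx/dy = -4/2 = -2.0000
b = My - (perp slope)*Mx = 13 + (4*11)/2 = 13 + 22.0000 = 35.0000

y = -2.0000x + 35.0000


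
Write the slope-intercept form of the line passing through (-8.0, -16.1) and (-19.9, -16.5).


m = (-0.4)/(-11.9) = 0.0336
b = y1 - m*x1 = -16.1 - (-0.4*(-8.0))/(-11.9) = -16.1 + 0.2689 = -15.8311

y = 0.0336x - 15.8311


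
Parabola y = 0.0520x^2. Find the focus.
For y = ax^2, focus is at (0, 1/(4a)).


a = 0.0520
4a = 0.2080
focus = (0, 1/0.2080) = (0, 4.8077)

Focus = (0, 4.8077)


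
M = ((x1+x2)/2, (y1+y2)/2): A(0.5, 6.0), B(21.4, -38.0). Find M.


Mx = (0.5 + 21.4)/2 = 21.9/2 = 10.9500
My = (6.0 - 38.0)/2 = -32.0/2 = -16.0000

(10.9500, -16.0000)


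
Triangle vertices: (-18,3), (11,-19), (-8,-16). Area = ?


-18*(-19+ 16) = 54
11*(-16-3) = -209
-8*(3+ 19) = -176
sum = -331
Area = |-331|/2 = 165.5000

165.5000 sq units


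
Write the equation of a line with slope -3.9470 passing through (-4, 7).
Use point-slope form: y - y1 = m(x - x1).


y - 7 = -3.9470(x + 4)
y = -3.9470x + 7 + 3.9470*(-4)
y = -3.9470x - 8.7880

y = -3.9470x - 8.7880


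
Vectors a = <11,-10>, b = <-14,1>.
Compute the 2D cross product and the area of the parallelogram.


cross = 11*1 + 10*(-14) = 11 - 140 = -129
Parallelogram area = |-129| = 129

cross = -129, parallelogram area = 129


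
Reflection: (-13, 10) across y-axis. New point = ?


Reflection rule for y-axis: (-x, y)
(-13, 10) -> (13, 10)

(13, 10)


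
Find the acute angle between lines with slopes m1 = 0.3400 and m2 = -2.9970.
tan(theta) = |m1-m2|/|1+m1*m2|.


m1-m2 = 3.337
1+m1*m2 = -0.01898
tan(theta) = |3.337/(-0.01898)| = 175.816649
theta = arctan(|3.337/(-0.01898)|) = 89.6741 degrees (acute angle)

89.6741 degrees


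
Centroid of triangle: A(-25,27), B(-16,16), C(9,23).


Gx = (-25- 16+9)/3 = -32/3 = -10.6667
Gy = (27+16+23)/3 = 66/3 = 22.0000

G = (-10.6667, 22.0000)


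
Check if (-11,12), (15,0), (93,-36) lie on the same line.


-11*(0+ 36) + 15*(-36-12) + 93*(12-0)
= -396 - 720 + 1116 = 0

Yes, collinear (determinant = 0)


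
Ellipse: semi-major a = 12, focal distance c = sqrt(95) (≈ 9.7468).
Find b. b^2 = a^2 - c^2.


b^2 = 12^2 - (sqrt(95))^2 = 144 - 95 = 49
b = sqrt(49) = 7

b = 7


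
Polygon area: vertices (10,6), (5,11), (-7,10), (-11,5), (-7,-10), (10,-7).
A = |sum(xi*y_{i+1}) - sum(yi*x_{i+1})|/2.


sum(xi*y_{i+1}) = 10*11 + 5*10 - 7*5 - 11*(-10) - 7*(-7) + 10*6 = 344
sum(yi*x_{i+1}) = 6*5 + 11*(-7) + 10*(-11) + 5*(-7) - 10*10 - 7*10 = -362
Area = |344 + 362|/2 = 706/2 = 353.0000

353.0000 sq units


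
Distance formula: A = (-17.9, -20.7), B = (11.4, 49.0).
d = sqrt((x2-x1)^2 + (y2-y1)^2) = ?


dx = 11.4 + 17.9 = 29.3
dy = 49.0 + 20.7 = 69.7
d = sqrt(858.49 + 4858.09) = sqrt(5716.58) = 75.6081

75.6081


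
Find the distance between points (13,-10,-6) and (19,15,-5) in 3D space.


dx=6, dy=25, dz=1
d = sqrt(36+625+1) = sqrt(662) = 25.7294

25.7294


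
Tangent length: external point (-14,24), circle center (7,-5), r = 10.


d = sqrt((-14-7)^2 + (24+ 5)^2) = sqrt(441+841) = 35.8050
L = sqrt(1282.0000 - 100) = sqrt(1182.0000) = 34.3802

34.3802


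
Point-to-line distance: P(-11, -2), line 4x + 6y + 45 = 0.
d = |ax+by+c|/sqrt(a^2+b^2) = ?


|4*(-11) + 6*(-2) + 45| = |-11| = 11
sqrt(16 + 36) = sqrt(52) = 7.2111
d = 11/sqrt(52) = 1.5254

1.5254


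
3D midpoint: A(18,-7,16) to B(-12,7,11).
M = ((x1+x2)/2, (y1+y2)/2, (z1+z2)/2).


Mx = (18- 12)/2 = 3.0000
My = (-7+7)/2 = 0
Mz = (16+11)/2 = 13.5000

M = (3.0000, 0, 13.5000)


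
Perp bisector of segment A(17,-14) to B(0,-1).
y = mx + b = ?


Midpoint = (8.5, -7.5)
Slope of AB = dy/dx = 13/(-17) = -0.7647
Perp slope = -dx/dy = 17/13 = 1.3077
b = My - (perp slope)*Mx = -7.5 + (-17*8.5)/13 = -7.5 - 11.1154 = -18.6154

y = 1.3077x - 18.6154


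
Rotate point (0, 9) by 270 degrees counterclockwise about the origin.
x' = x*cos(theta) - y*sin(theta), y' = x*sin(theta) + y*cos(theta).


cos(270) = 0, sin(270) = -1
x' = 0*0 - 9*(-1) = 9
y' = 0*(-1) + 9*0 = 0

(9, 0)


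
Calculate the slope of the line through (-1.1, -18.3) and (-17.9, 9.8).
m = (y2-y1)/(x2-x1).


dy = 9.8 + 18.3 = 28.1
dx = -17.9 + 1.1 = -16.8
m = 28.1/(-16.8) = -1.6726

m = -1.6726


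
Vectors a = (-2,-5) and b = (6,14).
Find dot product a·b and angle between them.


a·b = -2*6 - 5*14 = -12 - 70 = -82
|a| = sqrt(4+25) = 5.3852
|b| = sqrt(36+196) = 15.2315
cos(theta) = -82/(sqrt(29)*sqrt(232)) = -82/sqrt(6728) = -0.999703
theta = arccos(-82/sqrt(6728)) = 178.6028 degrees

a·b = -82, theta = 178.6028 deg


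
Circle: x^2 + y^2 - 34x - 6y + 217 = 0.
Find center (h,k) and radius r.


h = -D/2 = 34/2 = 17
k = -E/2 = 6/2 = 3
r^2 = h^2 + k^2 - F = 289 + 9 - 217 = 81
r = 9

Center (17, 3), radius = 9


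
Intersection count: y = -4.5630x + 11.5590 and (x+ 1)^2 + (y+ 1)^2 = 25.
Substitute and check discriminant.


Substitute y = -4.5630x + 11.5590: (x+ 1)^2 + (-4.5630x+11.5590+ 1)^2 = 25
Expand to Ax^2 + Bx + C = 0, where b-k = 12.559
A = 1+m^2 = 21.820969
B = 2(m(b-k) - h) = 2(-4.5630*12.559 + 1) = -112.613434
C = h^2 + (b-k)^2 - r^2 = 1 + 157.728481 - 25 = 133.728481
disc = B^2-4AC = 12681.7855 - 11672.3402 = 1009.4453
disc > 0

2 intersection points


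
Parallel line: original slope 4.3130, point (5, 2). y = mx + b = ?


Parallel lines have equal slopes.
m2 = 4.3130
b2 = 2 - 4.3130*5 = -19.5650

y = 4.3130x - 19.5650


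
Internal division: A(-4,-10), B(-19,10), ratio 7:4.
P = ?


Px = (7*(-19) + 4*(-4))/11 = -149/11 = -13.5455
Py = (7*10 + 4*(-10))/11 = 30/11 = 2.7273

P = (-13.5455, 2.7273)


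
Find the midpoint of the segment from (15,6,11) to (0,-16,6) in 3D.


Mx = (15+0)/2 = 7.5000
My = (6- 16)/2 = -5.0000
Mz = (11+6)/2 = 8.5000

M = (7.5000, -5.0000, 8.5000)


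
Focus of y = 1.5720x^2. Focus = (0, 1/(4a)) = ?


a = 1.5720
4a = 6.2880
focus = (0, 1/6.2880) = (0, 0.1590)

Focus = (0, 0.1590)


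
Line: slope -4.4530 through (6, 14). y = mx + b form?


y - 14 = -4.4530(x - 6)
y = -4.4530x + 14 + 4.4530*6
y = -4.4530x + 40.7180

y = -4.4530x + 40.7180


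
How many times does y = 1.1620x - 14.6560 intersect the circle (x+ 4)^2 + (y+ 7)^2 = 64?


Substitute y = 1.1620x - 14.6560: (x+ 4)^2 + (1.1620x- 14.6560+ 7)^2 = 64
Expand to Ax^2 + Bx + C = 0, where b-k = -7.656
A = 1+m^2 = 2.350244
B = 2(m(b-k) - h) = 2(1.1620*(-7.656) + 4) = -9.792544
C = h^2 + (b-k)^2 - r^2 = 16 + 58.614336 - 64 = 10.614336
disc = B^2-4AC = 95.8939 - 99.7851 = -3.8912
disc < 0

0 intersection points


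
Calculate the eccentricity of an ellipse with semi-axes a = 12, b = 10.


c = sqrt(144-100) = sqrt(44) = 6.6332
e = c/a = sqrt(44)/12 = 0.5528

e = 0.5528


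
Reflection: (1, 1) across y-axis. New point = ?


Reflection rule for y-axis: (-x, y)
(1, 1) -> (-1, 1)

(-1, 1)


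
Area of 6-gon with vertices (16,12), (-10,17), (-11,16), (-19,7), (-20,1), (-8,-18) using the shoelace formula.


sum(xi*y_{i+1}) = 16*17 - 10*16 - 11*7 - 19*1 - 20*(-18) - 8*12 = 280
sum(yi*x_{i+1}) = 12*(-10) + 17*(-11) + 16*(-19) + 7*(-20) + 1*(-8) - 18*16 = -1047
Area = |280 + 1047|/2 = 1327/2 = 663.5000

663.5000 sq units


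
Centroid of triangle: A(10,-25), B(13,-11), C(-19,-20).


Gx = (10+13- 19)/3 = 4/3 = 1.3333
Gy = (-25- 11- 20)/3 = -56/3 = -18.6667

G = (1.3333, -18.6667)


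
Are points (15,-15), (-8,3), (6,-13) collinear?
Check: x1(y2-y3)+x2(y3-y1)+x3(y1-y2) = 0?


15*(3+ 13) - 8*(-13+ 15) + 6*(-15-3)
= 240 - 16 - 108 = 116

No, not collinear (determinant = 116)


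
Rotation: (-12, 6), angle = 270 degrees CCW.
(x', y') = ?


cos(270) = 0, sin(270) = -1
x' = -12*0 - 6*(-1) = 6
y' = -12*(-1) + 6*0 = 12

(6, 12)


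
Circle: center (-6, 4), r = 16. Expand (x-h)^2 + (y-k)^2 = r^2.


(x+ 6)^2 + (y-4)^2 = 16^2
D = -2h = 12, E = -2k = -8
F = h^2+k^2-r^2 = 36+16-256 = -204

x^2 + y^2 + 12x - 8y - 204 = 0


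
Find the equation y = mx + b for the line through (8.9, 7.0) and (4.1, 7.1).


m = (0.1)/(-4.8) = -0.0208
b = y1 - m*x1 = 7.0 - (0.1*8.9)/(-4.8) = 7.0 + 0.1854 = 7.1854

y = -0.0208x + 7.1854


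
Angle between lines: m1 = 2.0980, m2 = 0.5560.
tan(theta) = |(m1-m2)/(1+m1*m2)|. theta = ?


m1-m2 = 1.542
1+m1*m2 = 2.166488
tan(theta) = |1.542/2.166488| = 0.711751
theta = arctan(|1.542/2.166488|) = 35.4414 degrees (acute angle)

35.4414 degrees


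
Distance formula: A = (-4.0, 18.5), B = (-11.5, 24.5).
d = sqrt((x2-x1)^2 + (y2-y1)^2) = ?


dx = -11.5 + 4.0 = -7.5
dy = 24.5 - 18.5 = 6.0
d = sqrt(56.25 + 36.0) = sqrt(92.25) = 9.6047

9.6047


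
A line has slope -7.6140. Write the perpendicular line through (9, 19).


Perpendicular slope = -1/m1 = -1/(-7.6140) = 0.1313
b2 = y0 - m2*x0 = 19 + 9/(-7.6140) = 19 - 1.1820 = 17.8180

y = 0.1313x + 17.8180


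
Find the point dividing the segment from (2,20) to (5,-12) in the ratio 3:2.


Px = (3*5 + 2*2)/5 = 19/5 = 3.8000
Py = (3*(-12) + 2*20)/5 = 4/5 = 0.8000

P = (3.8000, 0.8000)


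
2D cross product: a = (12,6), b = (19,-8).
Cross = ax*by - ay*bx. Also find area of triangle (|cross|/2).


cross = 12*(-8) - 6*19 = -96 - 114 = -210
Triangle area = |-210|/2 = 210/2 = 105.0000

cross = -210, triangle area = 105.0000


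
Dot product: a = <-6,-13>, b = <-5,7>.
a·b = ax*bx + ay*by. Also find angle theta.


a·b = -6*(-5) - 13*7 = 30 - 91 = -61
|a| = sqrt(36+169) = 14.3178
|b| = sqrt(25+49) = 8.6023
cos(theta) = -61/(sqrt(205)*sqrt(74)) = -61/sqrt(15170) = -0.495264
theta = arccos(-61/sqrt(15170)) = 119.6872 degrees

a·b = -61, theta = 119.6872 deg


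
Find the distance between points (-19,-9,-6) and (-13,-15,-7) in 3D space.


dx=6, dy=-6, dz=-1
d = sqrt(36+36+1) = sqrt(73) = 8.5440

8.5440


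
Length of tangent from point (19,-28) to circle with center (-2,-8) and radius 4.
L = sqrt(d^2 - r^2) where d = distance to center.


d = sqrt((19+ 2)^2 + (-28+ 8)^2) = sqrt(441+400) = 29.0000
L = sqrt(841.0000 - 16) = sqrt(825.0000) = 28.7228

28.7228


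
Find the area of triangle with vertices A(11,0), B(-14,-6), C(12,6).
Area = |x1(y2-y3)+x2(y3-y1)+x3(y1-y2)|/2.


11*(-6-6) = -132
-14*(6-0) = -84
12*(0+ 6) = 72
sum = -144
Area = |-144|/2 = 72.0000

72.0000 sq units


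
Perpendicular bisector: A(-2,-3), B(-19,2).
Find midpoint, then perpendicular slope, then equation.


Midpoint = (-10.5, -0.5)
Slope of AB = dy/dx = 5/(-17) = -0.2941
Perp slope = -dx/dy = 17/5 = 3.4000
b = My - (perp slope)*Mx = -0.5 + (-17*(-10.5))/5 = -0.5 + 35.7000 = 35.2000

y = 3.4000x + 35.2000


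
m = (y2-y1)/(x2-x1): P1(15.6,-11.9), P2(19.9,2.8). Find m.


dy = 2.8 + 11.9 = 14.7
dx = 19.9 - 15.6 = 4.3
m = 14.7/4.3 = 3.4186

m = 3.4186


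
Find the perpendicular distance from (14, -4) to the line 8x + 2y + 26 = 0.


|8*14 + 2*(-4) + 26| = |130| = 130
sqrt(64 + 4) = sqrt(68) = 8.2462
d = 130/sqrt(68) = 15.7648

15.7648


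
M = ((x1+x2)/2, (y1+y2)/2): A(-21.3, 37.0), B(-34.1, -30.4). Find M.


Mx = (-21.3 - 34.1)/2 = -55.4/2 = -27.7000
My = (37.0 - 30.4)/2 = 6.6/2 = 3.3000

(-27.7000, 3.3000)


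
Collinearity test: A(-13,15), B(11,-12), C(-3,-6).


-13*(-12+ 6) + 11*(-6-15) - 3*(15+ 12)
= 78 - 231 - 81 = -234

No, not collinear (determinant = -234)


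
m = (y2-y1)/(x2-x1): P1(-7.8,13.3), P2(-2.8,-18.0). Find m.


dy = -18.0 - 13.3 = -31.3
dx = -2.8 + 7.8 = 5.0
m = -31.3/5.0 = -6.2600

m = -6.2600


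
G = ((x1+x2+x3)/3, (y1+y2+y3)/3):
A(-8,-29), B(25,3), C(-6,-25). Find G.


Gx = (-8+25- 6)/3 = 11/3 = 3.6667
Gy = (-29+3- 25)/3 = -51/3 = -17.0000

G = (3.6667, -17.0000)


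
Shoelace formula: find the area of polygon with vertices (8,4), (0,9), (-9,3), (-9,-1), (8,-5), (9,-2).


sum(xi*y_{i+1}) = 8*9 + 0*3 - 9*(-1) - 9*(-5) + 8*(-2) + 9*4 = 146
sum(yi*x_{i+1}) = 4*0 + 9*(-9) + 3*(-9) - 1*8 - 5*9 - 2*8 = -177
Area = |146 + 177|/2 = 323/2 = 161.5000

161.5000 sq units


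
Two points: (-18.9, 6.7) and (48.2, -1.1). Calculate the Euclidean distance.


dx = 48.2 + 18.9 = 67.1
dy = -1.1 - 6.7 = -7.8
d = sqrt(4502.41 + 60.84) = sqrt(4563.25) = 67.5518

67.5518


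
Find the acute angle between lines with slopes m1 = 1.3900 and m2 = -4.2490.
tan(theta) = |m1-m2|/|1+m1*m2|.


m1-m2 = 5.639
1+m1*m2 = -4.90611
tan(theta) = |5.639/(-4.90611)| = 1.149383
theta = arctan(|5.639/(-4.90611)|) = 48.9757 degrees (acute angle)

48.9757 degrees


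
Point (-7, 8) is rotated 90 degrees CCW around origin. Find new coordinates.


cos(90) = 0, sin(90) = 1
x' = -7*0 - 8*1 = -8
y' = -7*1 + 8*0 = -7

(-8, -7)


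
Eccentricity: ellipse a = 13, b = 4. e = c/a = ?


c = sqrt(169-16) = sqrt(153) = 12.3693
e = c/a = sqrt(153)/13 = 0.9515

e = 0.9515


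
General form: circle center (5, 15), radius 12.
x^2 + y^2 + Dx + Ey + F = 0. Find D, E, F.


(x-5)^2 + (y-15)^2 = 12^2
D = -2h = -10, E = -2k = -30
F = h^2+k^2-r^2 = 25+225-144 = 106

D = -10, E = -30, F = 106


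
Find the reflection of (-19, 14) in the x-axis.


Reflection rule for x-axis: (x, -y)
(-19, 14) -> (-19, -14)

(-19, -14)


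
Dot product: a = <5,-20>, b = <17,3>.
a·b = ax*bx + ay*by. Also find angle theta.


a·b = 5*17 - 20*3 = 85 - 60 = 25
|a| = sqrt(25+400) = 20.6155
|b| = sqrt(289+9) = 17.2627
cos(theta) = 25/(sqrt(425)*sqrt(298)) = 25/sqrt(126650) = 0.070249
theta = arccos(25/sqrt(126650)) = 85.9717 degrees

a·b = 25, theta = 85.9717 deg


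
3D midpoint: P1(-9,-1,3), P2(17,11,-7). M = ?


Mx = (-9+17)/2 = 4.0000
My = (-1+11)/2 = 5.0000
Mz = (3- 7)/2 = -2.0000

M = (4.0000, 5.0000, -2.0000)


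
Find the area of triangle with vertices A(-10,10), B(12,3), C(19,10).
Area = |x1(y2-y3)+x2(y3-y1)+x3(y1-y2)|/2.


-10*(3-10) = 70
12*(10-10) = 0
19*(10-3) = 133
sum = 203
Area = |203|/2 = 101.5000

101.5000 sq units


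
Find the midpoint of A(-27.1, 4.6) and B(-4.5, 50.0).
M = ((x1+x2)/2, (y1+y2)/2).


Mx = (-27.1 - 4.5)/2 = -31.6/2 = -15.8000
My = (4.6 + 50.0)/2 = 54.6/2 = 27.3000

(-15.8000, 27.3000)


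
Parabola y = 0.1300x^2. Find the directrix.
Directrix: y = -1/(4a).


a = 0.1300
1/(4a) = 1.9231
directrix: y = -1.9231 = -1.9231

y = -1.9231


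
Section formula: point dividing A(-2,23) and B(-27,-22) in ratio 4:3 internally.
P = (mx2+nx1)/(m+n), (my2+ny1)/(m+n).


Px = (4*(-27) + 3*(-2))/7 = -114/7 = -16.2857
Py = (4*(-22) + 3*23)/7 = -19/7 = -2.7143

P = (-16.2857, -2.7143)


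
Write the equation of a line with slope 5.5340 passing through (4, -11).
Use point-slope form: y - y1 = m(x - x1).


y + 11 = 5.5340(x - 4)
y = 5.5340x - 11 - 5.5340*4
y = 5.5340x - 33.1360

y = 5.5340x - 33.1360


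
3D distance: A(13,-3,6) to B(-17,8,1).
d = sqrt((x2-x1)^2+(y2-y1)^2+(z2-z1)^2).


dx=-30, dy=11, dz=-5
d = sqrt(900+121+25) = sqrt(1046) = 32.3419

32.3419


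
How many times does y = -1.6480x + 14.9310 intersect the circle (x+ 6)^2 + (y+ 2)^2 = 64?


Substitute y = -1.6480x + 14.9310: (x+ 6)^2 + (-1.6480x+14.9310+ 2)^2 = 64
Expand to Ax^2 + Bx + C = 0, where b-k = 16.931
A = 1+m^2 = 3.715904
B = 2(m(b-k) - h) = 2(-1.6480*16.931 + 6) = -43.804576
C = h^2 + (b-k)^2 - r^2 = 36 + 286.658761 - 64 = 258.658761
disc = B^2-4AC = 1918.8409 - 3844.6045 = -1925.7636
disc < 0

0 intersection points


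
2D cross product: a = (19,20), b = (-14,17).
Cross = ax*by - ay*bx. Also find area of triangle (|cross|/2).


cross = 19*17 - 20*(-14) = 323 + 280 = 603
Triangle area = |603|/2 = 603/2 = 301.5000

cross = 603, triangle area = 301.5000


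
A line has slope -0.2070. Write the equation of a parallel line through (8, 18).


Parallel lines have equal slopes.
m2 = -0.2070
b2 = 18 + 0.2070*8 = 19.6560

y = -0.2070x + 19.6560


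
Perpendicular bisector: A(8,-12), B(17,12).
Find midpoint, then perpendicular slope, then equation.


Midpoint = (12.5, 0)
Slope of AB = dy/dx = 24/9 = 2.6667
Perp slope = -dx/dy = -9/24 = -0.3750
b = My - (perp slope)*Mx = 0 + (9*12.5)/24 = 0 + 4.6875 = 4.6875

y = -0.3750x + 4.6875


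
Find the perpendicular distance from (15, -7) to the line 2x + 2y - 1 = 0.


|2*15 + 2*(-7) - 1| = |15| = 15
sqrt(4 + 4) = sqrt(8) = 2.8284
d = 15/sqrt(8) = 5.3033

5.3033


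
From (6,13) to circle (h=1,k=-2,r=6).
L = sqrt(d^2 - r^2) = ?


d = sqrt((6-1)^2 + (13+ 2)^2) = sqrt(25+225) = 15.8114
L = sqrt(250.0000 - 36) = sqrt(214.0000) = 14.6287

14.6287


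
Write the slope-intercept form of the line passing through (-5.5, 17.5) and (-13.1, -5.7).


m = (-23.2)/(-7.6) = 3.0526
b = y1 - m*x1 = 17.5 - (-23.2*(-5.5))/(-7.6) = 17.5 + 16.7895 = 34.2895

y = 3.0526x + 34.2895


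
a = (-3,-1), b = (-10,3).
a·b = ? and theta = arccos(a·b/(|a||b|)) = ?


a·b = -3*(-10) - 1*3 = 30 - 3 = 27
|a| = sqrt(9+1) = 3.1623
|b| = sqrt(100+9) = 10.4403
cos(theta) = 27/(sqrt(10)*sqrt(109)) = 27/sqrt(1090) = 0.817806
theta = arccos(27/sqrt(1090)) = 35.1342 degrees

a·b = 27, theta = 35.1342 deg


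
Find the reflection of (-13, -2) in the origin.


Reflection rule for origin: (-x, -y)
(-13, -2) -> (13, 2)

(13, 2)


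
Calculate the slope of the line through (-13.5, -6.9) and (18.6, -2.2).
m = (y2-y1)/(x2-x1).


dy = -2.2 + 6.9 = 4.7
dx = 18.6 + 13.5 = 32.1
m = 4.7/32.1 = 0.1464

m = 0.1464


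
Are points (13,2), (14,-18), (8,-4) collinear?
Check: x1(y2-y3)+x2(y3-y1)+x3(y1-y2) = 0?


13*(-18+ 4) + 14*(-4-2) + 8*(2+ 18)
= -182 - 84 + 160 = -106

No, not collinear (determinant = -106)


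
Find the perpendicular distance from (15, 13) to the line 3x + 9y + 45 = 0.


|3*15 + 9*13 + 45| = |207| = 207
sqrt(9 + 81) = sqrt(90) = 9.4868
d = 207/sqrt(90) = 21.8197

21.8197


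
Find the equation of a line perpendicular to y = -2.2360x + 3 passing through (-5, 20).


Perpendicular slope = -1/m1 = -1/(-2.2360) = 0.4472
b2 = y0 - m2*x0 = 20 - 5/(-2.2360) = 20 + 2.2361 = 22.2361

y = 0.4472x + 22.2361


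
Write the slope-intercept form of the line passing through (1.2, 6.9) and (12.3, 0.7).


m = (-6.2)/(11.1) = -0.5586
b = y1 - m*x1 = 6.9 - (-6.2*1.2)/(11.1) = 6.9 + 0.6703 = 7.5703

y = -0.5586x + 7.5703


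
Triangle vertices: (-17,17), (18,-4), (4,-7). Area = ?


-17*(-4+ 7) = -51
18*(-7-17) = -432
4*(17+ 4) = 84
sum = -399
Area = |-399|/2 = 199.5000

199.5000 sq units


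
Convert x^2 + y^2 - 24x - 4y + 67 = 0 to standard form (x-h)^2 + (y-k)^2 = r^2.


h = -D/2 = 24/2 = 12
k = -E/2 = 4/2 = 2
r^2 = h^2 + k^2 - F = 144 + 4 - 67 = 81
r = 9

Center (12, 2), radius = 9


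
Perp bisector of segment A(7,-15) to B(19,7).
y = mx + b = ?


Midpoint = (13, -4)
Slope of AB = dy/dx = 22/12 = 1.8333
Perp slope = -dx/dy = -12/22 = -0.5455
b = My - (perp slope)*Mx = -4 + (12*13)/22 = -4 + 7.0909 = 3.0909

y = -0.5455x + 3.0909


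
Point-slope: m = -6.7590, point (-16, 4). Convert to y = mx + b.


y - 4 = -6.7590(x + 16)
y = -6.7590x + 4 + 6.7590*(-16)
y = -6.7590x - 104.1440

y = -6.7590x - 104.1440


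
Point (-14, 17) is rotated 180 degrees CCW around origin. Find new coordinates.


cos(180) = -1, sin(180) = 0
x' = -14*(-1) - 17*0 = 14
y' = -14*0 + 17*(-1) = -17

(14, -17)


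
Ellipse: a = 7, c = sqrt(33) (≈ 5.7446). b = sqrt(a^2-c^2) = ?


b^2 = 7^2 - (sqrt(33))^2 = 49 - 33 = 16
b = sqrt(16) = 4

b = 4


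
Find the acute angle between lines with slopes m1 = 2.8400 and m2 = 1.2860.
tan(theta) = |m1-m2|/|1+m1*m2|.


m1-m2 = 1.554
1+m1*m2 = 4.65224
tan(theta) = |1.554/4.65224| = 0.334033
theta = arctan(|1.554/4.65224|) = 18.4710 degrees (acute angle)

18.4710 degrees


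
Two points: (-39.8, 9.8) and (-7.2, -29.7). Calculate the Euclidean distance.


dx = -7.2 + 39.8 = 32.6
dy = -29.7 - 9.8 = -39.5
d = sqrt(1062.76 + 1560.25) = sqrt(2623.01) = 51.2153

51.2153


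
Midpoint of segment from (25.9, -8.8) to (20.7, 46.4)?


Mx = (25.9 + 20.7)/2 = 46.6/2 = 23.3000
My = (-8.8 + 46.4)/2 = 37.6/2 = 18.8000

(23.3000, 18.8000)


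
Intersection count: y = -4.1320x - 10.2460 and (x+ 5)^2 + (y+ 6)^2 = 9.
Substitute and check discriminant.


Substitute y = -4.1320x - 10.2460: (x+ 5)^2 + (-4.1320x- 10.2460+ 6)^2 = 9
Expand to Ax^2 + Bx + C = 0, where b-k = -4.246
A = 1+m^2 = 18.073424
B = 2(m(b-k) - h) = 2(-4.1320*(-4.246) + 5) = 45.088944
C = h^2 + (b-k)^2 - r^2 = 25 + 18.028516 - 9 = 34.028516
disc = B^2-4AC = 2033.0129 - 2460.0472 = -427.0343
disc < 0

0 intersection points


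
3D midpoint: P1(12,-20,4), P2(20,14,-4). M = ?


Mx = (12+20)/2 = 16.0000
My = (-20+14)/2 = -3.0000
Mz = (4- 4)/2 = 0

M = (16.0000, -3.0000, 0)


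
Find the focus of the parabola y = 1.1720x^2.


a = 1.1720
4a = 4.6880
focus = (0, 1/4.6880) = (0, 0.2133)

Focus = (0, 0.2133)


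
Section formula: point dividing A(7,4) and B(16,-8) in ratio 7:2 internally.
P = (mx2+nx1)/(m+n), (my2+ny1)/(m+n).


Px = (7*16 + 2*7)/9 = 126/9 = 14.0000
Py = (7*(-8) + 2*4)/9 = -48/9 = -5.3333

P = (14.0000, -5.3333)


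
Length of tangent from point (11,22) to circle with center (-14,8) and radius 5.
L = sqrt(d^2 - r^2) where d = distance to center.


d = sqrt((11+ 14)^2 + (22-8)^2) = sqrt(625+196) = 28.6531
L = sqrt(821.0000 - 25) = sqrt(796.0000) = 28.2135

28.2135


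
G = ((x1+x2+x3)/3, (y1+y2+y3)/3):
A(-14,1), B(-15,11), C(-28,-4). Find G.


Gx = (-14- 15- 28)/3 = -57/3 = -19.0000
Gy = (1+11- 4)/3 = 8/3 = 2.6667

G = (-19.0000, 2.6667)


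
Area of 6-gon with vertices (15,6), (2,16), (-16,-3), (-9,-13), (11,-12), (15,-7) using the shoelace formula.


sum(xi*y_{i+1}) = 15*16 + 2*(-3) - 16*(-13) - 9*(-12) + 11*(-7) + 15*6 = 563
sum(yi*x_{i+1}) = 6*2 + 16*(-16) - 3*(-9) - 13*11 - 12*15 - 7*15 = -645
Area = |563 + 645|/2 = 1208/2 = 604.0000

604.0000 sq units


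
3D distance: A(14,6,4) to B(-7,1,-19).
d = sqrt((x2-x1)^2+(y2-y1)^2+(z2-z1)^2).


dx=-21, dy=-5, dz=-23
d = sqrt(441+25+529) = sqrt(995) = 31.5436

31.5436


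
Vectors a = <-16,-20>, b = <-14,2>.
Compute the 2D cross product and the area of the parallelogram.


cross = -16*2 + 20*(-14) = -32 - 280 = -312
Parallelogram area = |-312| = 312

cross = -312, parallelogram area = 312


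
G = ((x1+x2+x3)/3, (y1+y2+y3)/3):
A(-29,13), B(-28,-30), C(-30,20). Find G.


Gx = (-29- 28- 30)/3 = -87/3 = -29.0000
Gy = (13- 30+20)/3 = 3/3 = 1.0000

G = (-29.0000, 1.0000)


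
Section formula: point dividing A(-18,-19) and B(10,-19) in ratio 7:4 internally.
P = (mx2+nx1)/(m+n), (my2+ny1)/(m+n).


Px = (7*10 + 4*(-18))/11 = -2/11 = -0.1818
Py = (7*(-19) + 4*(-19))/11 = -209/11 = -19.0000

P = (-0.1818, -19.0000)


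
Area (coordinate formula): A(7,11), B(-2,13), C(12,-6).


7*(13+ 6) = 133
-2*(-6-11) = 34
12*(11-13) = -24
sum = 143
Area = |143|/2 = 71.5000

71.5000 sq units


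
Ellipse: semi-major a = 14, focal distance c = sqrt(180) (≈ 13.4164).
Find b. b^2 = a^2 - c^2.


b^2 = 14^2 - (sqrt(180))^2 = 196 - 180 = 16
b = sqrt(16) = 4

b = 4


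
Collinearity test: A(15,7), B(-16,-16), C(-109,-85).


15*(-16+ 85) - 16*(-85-7) - 109*(7+ 16)
= 1035 + 1472 - 2507 = 0

Yes, collinear (determinant = 0)


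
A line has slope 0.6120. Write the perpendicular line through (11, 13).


Perpendicular slope = -1/m1 = -1/0.6120 = -1.6340
b2 = y0 - m2*x0 = 13 + 11/0.6120 = 13 + 17.9739 = 30.9739

y = -1.6340x + 30.9739


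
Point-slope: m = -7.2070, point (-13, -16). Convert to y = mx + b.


y + 16 = -7.2070(x + 13)
y = -7.2070x - 16 + 7.2070*(-13)
y = -7.2070x - 109.6910

y = -7.2070x - 109.6910


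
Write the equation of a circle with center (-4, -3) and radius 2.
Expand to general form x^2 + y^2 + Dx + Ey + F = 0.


(x+ 4)^2 + (y+ 3)^2 = 2^2
D = -2h = 8, E = -2k = 6
F = h^2+k^2-r^2 = 16+9-4 = 21

x^2 + y^2 + 8x + 6y + 21 = 0


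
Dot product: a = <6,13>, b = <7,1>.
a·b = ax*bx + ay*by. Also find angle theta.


a·b = 6*7 + 13*1 = 42 + 13 = 55
|a| = sqrt(36+169) = 14.3178
|b| = sqrt(49+1) = 7.0711
cos(theta) = 55/(sqrt(205)*sqrt(50)) = 55/sqrt(10250) = 0.543251
theta = arccos(55/sqrt(10250)) = 57.0948 degrees

a·b = 55, theta = 57.0948 deg


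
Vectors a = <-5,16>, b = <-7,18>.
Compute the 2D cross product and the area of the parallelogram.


cross = -5*18 - 16*(-7) = -90 + 112 = 22
Parallelogram area = |22| = 22

cross = 22, parallelogram area = 22


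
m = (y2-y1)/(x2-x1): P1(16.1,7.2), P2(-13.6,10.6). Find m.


dy = 10.6 - 7.2 = 3.4
dx = -13.6 - 16.1 = -29.7
m = 3.4/(-29.7) = -0.1145

m = -0.1145


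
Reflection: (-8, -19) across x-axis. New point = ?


Reflection rule for x-axis: (x, -y)
(-8, -19) -> (-8, 19)

(-8, 19)


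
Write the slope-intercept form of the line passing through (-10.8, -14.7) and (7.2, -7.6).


m = (7.1)/(18.0) = 0.3944
b = y1 - m*x1 = -14.7 - (7.1*(-10.8))/(18.0) = -14.7 + 4.2600 = -10.4400

y = 0.3944x - 10.4400


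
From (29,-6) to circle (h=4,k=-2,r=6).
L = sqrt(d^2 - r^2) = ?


d = sqrt((29-4)^2 + (-6+ 2)^2) = sqrt(625+16) = 25.3180
L = sqrt(641.0000 - 36) = sqrt(605.0000) = 24.5967

24.5967


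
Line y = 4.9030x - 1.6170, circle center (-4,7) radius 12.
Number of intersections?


Substitute y = 4.9030x - 1.6170: (x+ 4)^2 + (4.9030x- 1.6170-7)^2 = 144
Expand to Ax^2 + Bx + C = 0, where b-k = -8.617
A = 1+m^2 = 25.039409
B = 2(m(b-k) - h) = 2(4.9030*(-8.617) + 4) = -76.498302
C = h^2 + (b-k)^2 - r^2 = 16 + 74.252689 - 144 = -53.747311
disc = B^2-4AC = 5851.9902 + 5383.2036 = 11235.1938
disc > 0

2 intersection points


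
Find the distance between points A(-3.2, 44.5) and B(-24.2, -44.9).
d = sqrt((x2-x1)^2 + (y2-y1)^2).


dx = -24.2 + 3.2 = -21.0
dy = -44.9 - 44.5 = -89.4
d = sqrt(441.0 + 7992.36) = sqrt(8433.36) = 91.8333

91.8333


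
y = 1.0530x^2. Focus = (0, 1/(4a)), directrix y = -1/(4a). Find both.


a = 1.0530
1/(4a) = 0.2374
Focus = (0, 0.2374)
Directrix: y = -0.2374

Focus = (0, 0.2374), Directrix: y = -0.2374


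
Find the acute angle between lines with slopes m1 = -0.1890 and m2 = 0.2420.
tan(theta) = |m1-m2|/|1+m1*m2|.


m1-m2 = -0.431
1+m1*m2 = 0.954262
tan(theta) = |-0.431/0.954262| = 0.451658
theta = arctan(|-0.431/0.954262|) = 24.3067 degrees (acute angle)

24.3067 degrees


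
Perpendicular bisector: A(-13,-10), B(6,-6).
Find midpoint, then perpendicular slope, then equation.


Midpoint = (-3.5, -8)
Slope of AB = dy/dx = 4/19 = 0.2105
Perp slope = -dx/dy = -19/4 = -4.7500
b = My - (perp slope)*Mx = -8 + (19*(-3.5))/4 = -8 - 16.6250 = -24.6250

y = -4.7500x - 24.6250


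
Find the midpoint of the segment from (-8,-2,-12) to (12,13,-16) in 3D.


Mx = (-8+12)/2 = 2.0000
My = (-2+13)/2 = 5.5000
Mz = (-12- 16)/2 = -14.0000

M = (2.0000, 5.5000, -14.0000)


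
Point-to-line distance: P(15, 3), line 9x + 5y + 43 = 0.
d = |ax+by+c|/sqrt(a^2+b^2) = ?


|9*15 + 5*3 + 43| = |193| = 193
sqrt(81 + 25) = sqrt(106) = 10.2956
d = 193/sqrt(106) = 18.7458

18.7458


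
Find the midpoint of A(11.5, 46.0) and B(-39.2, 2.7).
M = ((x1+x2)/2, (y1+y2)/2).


Mx = (11.5 - 39.2)/2 = -27.7/2 = -13.8500
My = (46.0 + 2.7)/2 = 48.7/2 = 24.3500

(-13.8500, 24.3500)


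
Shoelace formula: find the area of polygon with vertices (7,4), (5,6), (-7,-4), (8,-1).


sum(xi*y_{i+1}) = 7*6 + 5*(-4) - 7*(-1) + 8*4 = 61
sum(yi*x_{i+1}) = 4*5 + 6*(-7) - 4*8 - 1*7 = -61
Area = |61 + 61|/2 = 122/2 = 61.0000

61.0000 sq units


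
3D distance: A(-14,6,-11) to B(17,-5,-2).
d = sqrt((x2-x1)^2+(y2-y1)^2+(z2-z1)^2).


dx=31, dy=-11, dz=9
d = sqrt(961+121+81) = sqrt(1163) = 34.1028

34.1028


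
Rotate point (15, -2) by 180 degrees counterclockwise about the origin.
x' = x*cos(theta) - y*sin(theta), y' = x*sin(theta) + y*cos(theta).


cos(180) = -1, sin(180) = 0
x' = 15*(-1) + 2*0 = -15
y' = 15*0 - 2*(-1) = 2

(-15, 2)


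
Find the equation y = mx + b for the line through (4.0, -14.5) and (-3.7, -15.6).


m = (-1.1)/(-7.7) = 0.1429
b = y1 - m*x1 = -14.5 - (-1.1*4.0)/(-7.7) = -14.5 - 0.5714 = -15.0714

y = 0.1429x - 15.0714


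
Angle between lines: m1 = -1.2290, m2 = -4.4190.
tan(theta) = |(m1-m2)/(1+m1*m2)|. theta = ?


m1-m2 = 3.19
1+m1*m2 = 6.430951
tan(theta) = |3.19/6.430951| = 0.496039
theta = arctan(|3.19/6.430951|) = 26.3832 degrees (acute angle)

26.3832 degrees


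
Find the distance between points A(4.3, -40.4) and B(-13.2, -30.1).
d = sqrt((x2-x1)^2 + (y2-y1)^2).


dx = -13.2 - 4.3 = -17.5
dy = -30.1 + 40.4 = 10.3
d = sqrt(306.25 + 106.09) = sqrt(412.34) = 20.3062

20.3062


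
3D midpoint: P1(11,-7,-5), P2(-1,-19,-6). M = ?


Mx = (11- 1)/2 = 5.0000
My = (-7- 19)/2 = -13.0000
Mz = (-5- 6)/2 = -5.5000

M = (5.0000, -13.0000, -5.5000)


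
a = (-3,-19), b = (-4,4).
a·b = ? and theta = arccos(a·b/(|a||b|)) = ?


a·b = -3*(-4) - 19*4 = 12 - 76 = -64
|a| = sqrt(9+361) = 19.2354
|b| = sqrt(16+16) = 5.6569
cos(theta) = -64/(sqrt(370)*sqrt(32)) = -64/sqrt(11840) = -0.588172
theta = arccos(-64/sqrt(11840)) = 126.0274 degrees

a·b = -64, theta = 126.0274 deg


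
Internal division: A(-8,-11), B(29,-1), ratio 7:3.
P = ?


Px = (7*29 + 3*(-8))/10 = 179/10 = 17.9000
Py = (7*(-1) + 3*(-11))/10 = -40/10 = -4.0000

P = (17.9000, -4.0000)


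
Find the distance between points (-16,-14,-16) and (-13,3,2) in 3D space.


dx=3, dy=17, dz=18
d = sqrt(9+289+324) = sqrt(622) = 24.9399

24.9399


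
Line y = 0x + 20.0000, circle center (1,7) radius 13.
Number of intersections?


Substitute y = 0x + 20.0000: (x-1)^2 + (0x+20.0000-7)^2 = 169
Expand to Ax^2 + Bx + C = 0, where b-k = 13
A = 1+m^2 = 1
B = 2(m(b-k) - h) = 2(0*13 - 1) = -2
C = h^2 + (b-k)^2 - r^2 = 1 + 169 - 169 = 1
disc = B^2-4AC = 4.0000 - 4.0000 = 0
disc = 0

1 intersection point (tangent)


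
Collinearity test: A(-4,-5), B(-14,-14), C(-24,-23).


-4*(-14+ 23) - 14*(-23+ 5) - 24*(-5+ 14)
= -36 + 252 - 216 = 0

Yes, collinear (determinant = 0)


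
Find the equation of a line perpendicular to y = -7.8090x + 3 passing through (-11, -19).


Perpendicular slope = -1/m1 = -1/(-7.8090) = 0.1281
b2 = y0 - m2*x0 = -19 - 11/(-7.8090) = -19 + 1.4086 = -17.5914

y = 0.1281x - 17.5914


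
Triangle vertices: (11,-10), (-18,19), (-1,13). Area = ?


11*(19-13) = 66
-18*(13+ 10) = -414
-1*(-10-19) = 29
sum = -319
Area = |-319|/2 = 159.5000

159.5000 sq units


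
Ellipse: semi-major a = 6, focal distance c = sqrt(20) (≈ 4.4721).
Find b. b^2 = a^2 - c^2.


b^2 = 6^2 - (sqrt(20))^2 = 36 - 20 = 16
b = sqrt(16) = 4

b = 4


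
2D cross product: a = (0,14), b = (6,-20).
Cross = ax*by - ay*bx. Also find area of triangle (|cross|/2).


cross = 0*(-20) - 14*6 = 0 - 84 = -84
Triangle area = |-84|/2 = 84/2 = 42.0000

cross = -84, triangle area = 42.0000


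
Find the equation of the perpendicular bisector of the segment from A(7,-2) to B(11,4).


Midpoint = (9, 1)
Slope of AB = dy/dx = 6/4 = 1.5000
Perp slope = -dx/dy = -4/6 = -0.6667
b = My - (perp slope)*Mx = 1 + (4*9)/6 = 1 + 6.0000 = 7.0000

y = -0.6667x + 7.0000


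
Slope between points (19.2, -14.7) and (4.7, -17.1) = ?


dy = -17.1 + 14.7 = -2.4
dx = 4.7 - 19.2 = -14.5
m = -2.4/(-14.5) = 0.1655

m = 0.1655


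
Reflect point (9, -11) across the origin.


Reflection rule for origin: (-x, -y)
(9, -11) -> (-9, 11)

(-9, 11)


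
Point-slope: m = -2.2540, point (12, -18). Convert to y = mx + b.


y + 18 = -2.2540(x - 12)
y = -2.2540x - 18 + 2.2540*12
y = -2.2540x + 9.0480

y = -2.2540x + 9.0480


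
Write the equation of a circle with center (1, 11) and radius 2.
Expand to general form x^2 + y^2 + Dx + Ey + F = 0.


(x-1)^2 + (y-11)^2 = 2^2
D = -2h = -2, E = -2k = -22
F = h^2+k^2-r^2 = 1+121-4 = 118

x^2 + y^2 - 2x - 22y + 118 = 0


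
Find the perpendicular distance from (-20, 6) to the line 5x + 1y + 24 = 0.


|5*(-20) + 1*6 + 24| = |-70| = 70
sqrt(25 + 1) = sqrt(26) = 5.0990
d = 70/sqrt(26) = 13.7281

13.7281


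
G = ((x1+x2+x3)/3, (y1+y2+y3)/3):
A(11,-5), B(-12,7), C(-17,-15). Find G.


Gx = (11- 12- 17)/3 = -18/3 = -6.0000
Gy = (-5+7- 15)/3 = -13/3 = -4.3333

G = (-6.0000, -4.3333)


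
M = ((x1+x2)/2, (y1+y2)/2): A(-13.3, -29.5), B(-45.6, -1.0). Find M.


Mx = (-13.3 - 45.6)/2 = -58.9/2 = -29.4500
My = (-29.5 - 1.0)/2 = -30.5/2 = -15.2500

(-29.4500, -15.2500)


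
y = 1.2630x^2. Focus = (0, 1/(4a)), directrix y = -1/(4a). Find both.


a = 1.2630
1/(4a) = 0.1979
Focus = (0, 0.1979)
Directrix: y = -0.1979

Focus = (0, 0.1979), Directrix: y = -0.1979


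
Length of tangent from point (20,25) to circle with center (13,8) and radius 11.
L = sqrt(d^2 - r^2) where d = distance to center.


d = sqrt((20-13)^2 + (25-8)^2) = sqrt(49+289) = 18.3848
L = sqrt(338.0000 - 121) = sqrt(217.0000) = 14.7309

14.7309


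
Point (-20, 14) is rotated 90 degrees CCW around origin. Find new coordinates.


cos(90) = 0, sin(90) = 1
x' = -20*0 - 14*1 = -14
y' = -20*1 + 14*0 = -20

(-14, -20)


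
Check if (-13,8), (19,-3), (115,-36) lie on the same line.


-13*(-3+ 36) + 19*(-36-8) + 115*(8+ 3)
= -429 - 836 + 1265 = 0

Yes, collinear (determinant = 0)


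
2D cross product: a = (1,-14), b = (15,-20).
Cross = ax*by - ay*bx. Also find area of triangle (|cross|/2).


cross = 1*(-20) + 14*15 = -20 + 210 = 190
Triangle area = |190|/2 = 190/2 = 95.0000

cross = 190, triangle area = 95.0000


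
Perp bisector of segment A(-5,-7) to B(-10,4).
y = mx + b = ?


Midpoint = (-7.5, -1.5)
Slope of AB = dy/dx = 11/(-5) = -2.2000
Perp slope = -dx/dy = 5/11 = 0.4545
b = My - (perp slope)*Mx = -1.5 + (-5*(-7.5))/11 = -1.5 + 3.4091 = 1.9091

y = 0.4545x + 1.9091


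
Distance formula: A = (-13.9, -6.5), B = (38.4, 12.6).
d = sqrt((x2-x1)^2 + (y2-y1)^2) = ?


dx = 38.4 + 13.9 = 52.3
dy = 12.6 + 6.5 = 19.1
d = sqrt(2735.29 + 364.81) = sqrt(3100.1) = 55.6785

55.6785


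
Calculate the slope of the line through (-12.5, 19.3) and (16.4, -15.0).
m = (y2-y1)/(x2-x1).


dy = -15.0 - 19.3 = -34.3
dx = 16.4 + 12.5 = 28.9
m = -34.3/28.9 = -1.1869

m = -1.1869


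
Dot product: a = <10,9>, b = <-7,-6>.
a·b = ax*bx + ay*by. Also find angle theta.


a·b = 10*(-7) + 9*(-6) = -70 - 54 = -124
|a| = sqrt(100+81) = 13.4536
|b| = sqrt(49+36) = 9.2195
cos(theta) = -124/(sqrt(181)*sqrt(85)) = -124/sqrt(15385) = -0.999707
theta = arccos(-124/sqrt(15385)) = 178.6141 degrees

a·b = -124, theta = 178.6141 deg


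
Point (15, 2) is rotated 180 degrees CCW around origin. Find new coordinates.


cos(180) = -1, sin(180) = 0
x' = 15*(-1) - 2*0 = -15
y' = 15*0 + 2*(-1) = -2

(-15, -2)


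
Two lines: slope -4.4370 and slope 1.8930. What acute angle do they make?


m1-m2 = -6.33
1+m1*m2 = -7.399241
tan(theta) = |-6.33/(-7.399241)| = 0.855493
theta = arctan(|-6.33/(-7.399241)|) = 40.5468 degrees (acute angle)

40.5468 degrees


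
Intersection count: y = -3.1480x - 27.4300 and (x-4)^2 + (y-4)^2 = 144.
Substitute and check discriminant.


Substitute y = -3.1480x - 27.4300: (x-4)^2 + (-3.1480x- 27.4300-4)^2 = 144
Expand to Ax^2 + Bx + C = 0, where b-k = -31.43
A = 1+m^2 = 10.909904
B = 2(m(b-k) - h) = 2(-3.1480*(-31.43) - 4) = 189.88328
C = h^2 + (b-k)^2 - r^2 = 16 + 987.8449 - 144 = 859.8449
disc = B^2-4AC = 36055.6600 - 37523.3013 = -1467.6413
disc < 0

0 intersection points


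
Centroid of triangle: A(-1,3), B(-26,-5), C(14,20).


Gx = (-1- 26+14)/3 = -13/3 = -4.3333
Gy = (3- 5+20)/3 = 18/3 = 6.0000

G = (-4.3333, 6.0000)


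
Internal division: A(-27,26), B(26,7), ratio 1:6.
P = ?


Px = (1*26 + 6*(-27))/7 = -136/7 = -19.4286
Py = (1*7 + 6*26)/7 = 163/7 = 23.2857

P = (-19.4286, 23.2857)


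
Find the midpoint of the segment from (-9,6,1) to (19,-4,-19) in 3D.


Mx = (-9+19)/2 = 5.0000
My = (6- 4)/2 = 1.0000
Mz = (1- 19)/2 = -9.0000

M = (5.0000, 1.0000, -9.0000)


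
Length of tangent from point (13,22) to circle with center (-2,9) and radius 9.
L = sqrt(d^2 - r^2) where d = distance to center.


d = sqrt((13+ 2)^2 + (22-9)^2) = sqrt(225+169) = 19.8494
L = sqrt(394.0000 - 81) = sqrt(313.0000) = 17.6918

17.6918


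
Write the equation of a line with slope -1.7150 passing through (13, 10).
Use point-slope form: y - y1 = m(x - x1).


y - 10 = -1.7150(x - 13)
y = -1.7150x + 10 + 1.7150*13
y = -1.7150x + 32.2950

y = -1.7150x + 32.2950


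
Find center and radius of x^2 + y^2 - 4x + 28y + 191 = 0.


h = -D/2 = 4/2 = 2
k = -E/2 = -28/2 = -14
r^2 = h^2 + k^2 - F = 4 + 196 - 191 = 9
r = 3

Center (2, -14), radius = 3


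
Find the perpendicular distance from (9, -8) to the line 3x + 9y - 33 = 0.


|3*9 + 9*(-8) - 33| = |-78| = 78
sqrt(9 + 81) = sqrt(90) = 9.4868
d = 78/sqrt(90) = 8.2219

8.2219


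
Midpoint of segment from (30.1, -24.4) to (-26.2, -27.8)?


Mx = (30.1 - 26.2)/2 = 3.9/2 = 1.9500
My = (-24.4 - 27.8)/2 = -52.2/2 = -26.1000

(1.9500, -26.1000)


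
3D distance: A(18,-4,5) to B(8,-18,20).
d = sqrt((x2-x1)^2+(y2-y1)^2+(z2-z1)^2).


dx=-10, dy=-14, dz=15
d = sqrt(100+196+225) = sqrt(521) = 22.8254

22.8254


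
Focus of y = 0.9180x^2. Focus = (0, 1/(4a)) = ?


a = 0.9180
4a = 3.6720
focus = (0, 1/3.6720) = (0, 0.2723)

Focus = (0, 0.2723)


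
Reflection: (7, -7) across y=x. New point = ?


Reflection rule for y=x: (y, x)
(7, -7) -> (-7, 7)

(-7, 7)


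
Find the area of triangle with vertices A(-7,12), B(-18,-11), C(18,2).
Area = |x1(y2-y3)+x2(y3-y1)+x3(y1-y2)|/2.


-7*(-11-2) = 91
-18*(2-12) = 180
18*(12+ 11) = 414
sum = 685
Area = |685|/2 = 342.5000

342.5000 sq units


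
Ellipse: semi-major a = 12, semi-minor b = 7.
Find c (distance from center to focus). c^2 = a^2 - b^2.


c^2 = 12^2 - 7^2 = 144 - 49 = 95
c = sqrt(95) = 9.7468

c = 9.7468


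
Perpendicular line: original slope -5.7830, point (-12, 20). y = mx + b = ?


Perpendicular slope = -1/m1 = -1/(-5.7830) = 0.1729
b2 = y0 - m2*x0 = 20 - 12/(-5.7830) = 20 + 2.0750 = 22.0750

y = 0.1729x + 22.0750


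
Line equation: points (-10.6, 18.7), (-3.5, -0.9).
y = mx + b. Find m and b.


m = (-19.6)/(7.1) = -2.7606
b = y1 - m*x1 = 18.7 - (-19.6*(-10.6))/(7.1) = 18.7 - 29.2620 = -10.5620

y = -2.7606x - 10.5620


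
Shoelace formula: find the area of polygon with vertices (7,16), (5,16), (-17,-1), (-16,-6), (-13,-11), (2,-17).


sum(xi*y_{i+1}) = 7*16 + 5*(-1) - 17*(-6) - 16*(-11) - 13*(-17) + 2*16 = 638
sum(yi*x_{i+1}) = 16*5 + 16*(-17) - 1*(-16) - 6*(-13) - 11*2 - 17*7 = -239
Area = |638 + 239|/2 = 877/2 = 438.5000

438.5000 sq units


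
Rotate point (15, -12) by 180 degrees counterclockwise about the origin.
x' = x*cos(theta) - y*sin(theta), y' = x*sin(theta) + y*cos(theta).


cos(180) = -1, sin(180) = 0
x' = 15*(-1) + 12*0 = -15
y' = 15*0 - 12*(-1) = 12

(-15, 12)


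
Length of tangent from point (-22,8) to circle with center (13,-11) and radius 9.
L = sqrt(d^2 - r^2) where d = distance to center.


d = sqrt((-22-13)^2 + (8+ 11)^2) = sqrt(1225+361) = 39.8246
L = sqrt(1586.0000 - 81) = sqrt(1505.0000) = 38.7943

38.7943


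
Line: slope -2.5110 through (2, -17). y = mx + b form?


y + 17 = -2.5110(x - 2)
y = -2.5110x - 17 + 2.5110*2
y = -2.5110x - 11.9780

y = -2.5110x - 11.9780


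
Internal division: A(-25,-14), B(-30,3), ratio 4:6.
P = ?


Px = (4*(-30) + 6*(-25))/10 = -270/10 = -27.0000
Py = (4*3 + 6*(-14))/10 = -72/10 = -7.2000

P = (-27.0000, -7.2000)


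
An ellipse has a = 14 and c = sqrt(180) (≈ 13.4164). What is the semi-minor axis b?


b^2 = 14^2 - (sqrt(180))^2 = 196 - 180 = 16
b = sqrt(16) = 4

b = 4
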